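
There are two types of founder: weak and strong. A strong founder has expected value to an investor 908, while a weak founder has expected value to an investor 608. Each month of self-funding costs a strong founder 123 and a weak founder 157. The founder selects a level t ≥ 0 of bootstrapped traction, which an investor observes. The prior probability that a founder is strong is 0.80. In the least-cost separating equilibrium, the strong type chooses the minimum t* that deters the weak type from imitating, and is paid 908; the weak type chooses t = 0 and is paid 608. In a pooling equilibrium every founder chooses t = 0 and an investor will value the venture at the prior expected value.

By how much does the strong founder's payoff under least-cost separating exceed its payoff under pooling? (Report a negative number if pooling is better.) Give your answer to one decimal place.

-175.0

Least-cost separating signal: t* solves 608 = 908 − 157·t*, so t* = (908 − 608)/157 ≈ 1.9108.
Strong type's separating payoff: 908 − 123 × t* = 908 − 123 × (908 − 608)/157 = 908 − 36900/157 ≈ 672.968.
Pooling payoff: 0.80 × 908 + 0.20 × 608 = 848.
Difference: 672.968 − 848 = -175.032, i.e. -175.0 to one decimal place.
The strong type would prefer the pooling outcome.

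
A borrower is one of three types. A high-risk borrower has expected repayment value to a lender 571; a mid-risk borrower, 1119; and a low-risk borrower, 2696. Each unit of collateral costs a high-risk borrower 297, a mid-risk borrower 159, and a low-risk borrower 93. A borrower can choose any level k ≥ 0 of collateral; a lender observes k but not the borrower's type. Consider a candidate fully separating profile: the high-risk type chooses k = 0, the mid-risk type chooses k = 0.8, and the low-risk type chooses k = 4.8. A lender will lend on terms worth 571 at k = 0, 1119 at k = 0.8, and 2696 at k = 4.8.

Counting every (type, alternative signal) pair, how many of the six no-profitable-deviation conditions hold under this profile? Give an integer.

Mid-risk (own payoff 1119 − 159×0.8 = 991.8): to k=0 gives 571 → no gain ✓; to k=4.8 gives 2696 − 159×4.8 = 1932.8 → profitable ✗.
High-risk (own payoff 571): to k=0.8 gives 1119 − 297×0.8 = 881.4 → profitable ✗; to k=4.8 gives 2696 − 297×4.8 = 1270.4 → profitable ✗.
Low-risk (own payoff 2696 − 93×4.8 = 2249.6): to k=0 gives 571 → no gain ✓; to k=0.8 gives 1119 − 93×0.8 = 1044.6 → no gain ✓.
3 of the 6 constraints hold; not an equilibrium.

3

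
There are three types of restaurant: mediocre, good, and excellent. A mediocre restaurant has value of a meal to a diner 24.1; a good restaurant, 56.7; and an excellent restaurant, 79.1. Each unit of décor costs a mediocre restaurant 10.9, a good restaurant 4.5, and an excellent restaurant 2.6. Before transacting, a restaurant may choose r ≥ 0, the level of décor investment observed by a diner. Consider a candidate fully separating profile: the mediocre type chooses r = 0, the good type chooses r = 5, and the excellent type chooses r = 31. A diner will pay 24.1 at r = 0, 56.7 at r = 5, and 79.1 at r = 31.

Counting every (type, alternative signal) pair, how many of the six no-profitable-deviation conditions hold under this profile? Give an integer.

4

Excellent (own payoff 79.1 − 2.6×31 = -1.5): to r=0 gives 24.1 → profitable ✗; to r=5 gives 56.7 − 2.6×5 = 43.7 → profitable ✗.
Good (own payoff 56.7 − 4.5×5 = 34.2): to r=0 gives 24.1 → no gain ✓; to r=31 gives 79.1 − 4.5×31 = -60.4 → no gain ✓.
Mediocre (own payoff 24.1): to r=5 gives 56.7 − 10.9×5 = 2.2 → no gain ✓; to r=31 gives 79.1 − 10.9×31 = -258.8 → no gain ✓.
4 of the 6 constraints hold; not an equilibrium.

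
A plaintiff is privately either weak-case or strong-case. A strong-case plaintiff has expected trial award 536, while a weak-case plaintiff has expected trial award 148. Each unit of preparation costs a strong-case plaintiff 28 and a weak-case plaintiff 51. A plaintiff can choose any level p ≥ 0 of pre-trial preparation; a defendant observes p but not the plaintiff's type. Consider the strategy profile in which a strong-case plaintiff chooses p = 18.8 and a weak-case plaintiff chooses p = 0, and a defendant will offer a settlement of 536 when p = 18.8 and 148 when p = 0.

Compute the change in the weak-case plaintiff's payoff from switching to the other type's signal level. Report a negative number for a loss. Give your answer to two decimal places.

-570.80

Playing p = 0 the weak-case plaintiff receives 148.
Deviating to p = 18.8 brings payment 536 at cost 51 × 18.8 = 958.8, netting -422.8.
Gain from deviating: -422.8 − 148 = -570.80.
The gain is negative, so the weak-case type's incentive-compatibility constraint is satisfied.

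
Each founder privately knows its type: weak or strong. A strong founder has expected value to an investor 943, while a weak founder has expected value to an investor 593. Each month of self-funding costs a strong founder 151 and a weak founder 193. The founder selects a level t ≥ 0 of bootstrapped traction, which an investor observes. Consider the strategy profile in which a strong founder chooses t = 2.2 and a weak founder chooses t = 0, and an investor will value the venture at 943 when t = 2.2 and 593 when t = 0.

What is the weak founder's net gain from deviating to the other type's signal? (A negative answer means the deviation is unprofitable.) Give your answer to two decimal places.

Playing t = 0 the weak founder receives 593.
Deviating to t = 2.2 brings payment 943 at cost 193 × 2.2 = 424.6, netting 518.4.
Gain from deviating: 518.4 − 593 = -74.60.
The gain is negative, so the weak type's incentive-compatibility constraint is satisfied.

-74.60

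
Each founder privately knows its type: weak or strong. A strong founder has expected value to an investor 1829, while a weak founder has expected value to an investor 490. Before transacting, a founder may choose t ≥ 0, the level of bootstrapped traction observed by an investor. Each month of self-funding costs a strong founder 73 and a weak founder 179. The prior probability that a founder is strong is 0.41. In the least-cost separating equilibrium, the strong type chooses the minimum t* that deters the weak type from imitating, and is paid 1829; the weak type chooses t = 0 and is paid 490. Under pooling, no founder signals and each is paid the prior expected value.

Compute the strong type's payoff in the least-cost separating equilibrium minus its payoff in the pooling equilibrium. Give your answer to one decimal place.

Least-cost separating signal: t* solves 490 = 1829 − 179·t*, so t* = (1829 − 490)/179 ≈ 7.4804.
Strong type's separating payoff: 1829 − 73 × t* = 1829 − 73 × (1829 − 490)/179 = 1829 − 97747/179 ≈ 1282.927.
Pooling payoff: 0.41 × 1829 + 0.59 × 490 = 1038.99.
Difference: 1282.927 − 1038.99 = 243.937, i.e. 243.9 to one decimal place.
The strong type prefers to separate.

243.9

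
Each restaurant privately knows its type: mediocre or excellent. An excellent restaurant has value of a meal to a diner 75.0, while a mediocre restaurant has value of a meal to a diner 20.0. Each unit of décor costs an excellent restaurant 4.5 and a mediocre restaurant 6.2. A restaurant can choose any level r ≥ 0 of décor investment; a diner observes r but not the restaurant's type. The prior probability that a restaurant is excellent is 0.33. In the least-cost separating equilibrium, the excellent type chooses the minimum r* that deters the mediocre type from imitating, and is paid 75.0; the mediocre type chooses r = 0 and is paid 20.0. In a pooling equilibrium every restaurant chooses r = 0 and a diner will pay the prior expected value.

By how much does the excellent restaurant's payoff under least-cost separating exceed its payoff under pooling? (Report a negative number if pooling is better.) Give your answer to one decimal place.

-3.1

Least-cost separating signal: r* solves 20.0 = 75.0 − 6.2·r*, so r* = (75.0 − 20.0)/6.2 ≈ 8.8710.
Excellent type's separating payoff: 75.0 − 4.5 × r* = 75.0 − 4.5 × (75.0 − 20.0)/6.2 = 75.0 − 247.5/6.2 ≈ 35.081.
Pooling payoff: 0.33 × 75.0 + 0.67 × 20.0 = 38.15.
Difference: 35.081 − 38.15 = -3.069, i.e. -3.1 to one decimal place.
The excellent type would prefer the pooling outcome.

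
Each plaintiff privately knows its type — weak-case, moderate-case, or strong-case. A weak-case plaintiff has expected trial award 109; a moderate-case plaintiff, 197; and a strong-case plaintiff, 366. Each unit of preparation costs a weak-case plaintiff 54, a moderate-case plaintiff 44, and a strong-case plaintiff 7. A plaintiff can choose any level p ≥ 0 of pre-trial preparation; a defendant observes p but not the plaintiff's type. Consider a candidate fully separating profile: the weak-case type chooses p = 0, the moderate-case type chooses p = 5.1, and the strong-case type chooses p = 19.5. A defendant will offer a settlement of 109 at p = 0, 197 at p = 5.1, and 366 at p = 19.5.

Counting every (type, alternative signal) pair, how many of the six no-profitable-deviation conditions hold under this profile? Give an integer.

5

Weak-case (own payoff 109): to p=5.1 gives 197 − 54×5.1 = -78.4 → no gain ✓; to p=19.5 gives 366 − 54×19.5 = -687 → no gain ✓.
Moderate-case (own payoff 197 − 44×5.1 = -27.4): to p=0 gives 109 → profitable ✗; to p=19.5 gives 366 − 44×19.5 = -492 → no gain ✓.
Strong-case (own payoff 366 − 7×19.5 = 229.5): to p=0 gives 109 → no gain ✓; to p=5.1 gives 197 − 7×5.1 = 161.3 → no gain ✓.
5 of the 6 constraints hold; not an equilibrium.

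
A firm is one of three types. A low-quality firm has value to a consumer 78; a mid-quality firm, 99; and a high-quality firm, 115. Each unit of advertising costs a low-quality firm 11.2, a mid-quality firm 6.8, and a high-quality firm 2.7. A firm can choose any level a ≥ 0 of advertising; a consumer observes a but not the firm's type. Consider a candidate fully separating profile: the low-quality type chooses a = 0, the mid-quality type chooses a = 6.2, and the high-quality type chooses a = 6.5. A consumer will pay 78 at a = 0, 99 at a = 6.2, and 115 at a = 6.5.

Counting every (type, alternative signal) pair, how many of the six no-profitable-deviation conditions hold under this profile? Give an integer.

4

Mid-quality (own payoff 99 − 6.8×6.2 = 56.84): to a=0 gives 78 → profitable ✗; to a=6.5 gives 115 − 6.8×6.5 = 70.8 → profitable ✗.
High-quality (own payoff 115 − 2.7×6.5 = 97.45): to a=0 gives 78 → no gain ✓; to a=6.2 gives 99 − 2.7×6.2 = 82.26 → no gain ✓.
Low-quality (own payoff 78): to a=6.2 gives 99 − 11.2×6.2 = 29.56 → no gain ✓; to a=6.5 gives 115 − 11.2×6.5 = 42.2 → no gain ✓.
4 of the 6 constraints hold; not an equilibrium.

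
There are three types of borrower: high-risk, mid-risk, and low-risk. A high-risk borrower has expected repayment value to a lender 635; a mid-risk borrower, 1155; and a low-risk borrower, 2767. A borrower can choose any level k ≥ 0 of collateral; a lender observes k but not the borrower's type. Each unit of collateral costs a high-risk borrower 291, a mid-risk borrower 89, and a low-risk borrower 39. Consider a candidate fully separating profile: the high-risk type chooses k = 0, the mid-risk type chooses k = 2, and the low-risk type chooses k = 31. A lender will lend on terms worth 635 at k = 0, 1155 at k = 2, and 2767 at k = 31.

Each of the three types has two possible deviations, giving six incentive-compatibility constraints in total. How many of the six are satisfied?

6

High-risk (own payoff 635): to k=2 gives 1155 − 291×2 = 573 → no gain ✓; to k=31 gives 2767 − 291×31 = -6254 → no gain ✓.
Mid-risk (own payoff 1155 − 89×2 = 977): to k=0 gives 635 → no gain ✓; to k=31 gives 2767 − 89×31 = 8 → no gain ✓.
Low-risk (own payoff 2767 − 39×31 = 1558): to k=0 gives 635 → no gain ✓; to k=2 gives 1155 − 39×2 = 1077 → no gain ✓.
6 of the 6 constraints hold; this profile is a separating equilibrium.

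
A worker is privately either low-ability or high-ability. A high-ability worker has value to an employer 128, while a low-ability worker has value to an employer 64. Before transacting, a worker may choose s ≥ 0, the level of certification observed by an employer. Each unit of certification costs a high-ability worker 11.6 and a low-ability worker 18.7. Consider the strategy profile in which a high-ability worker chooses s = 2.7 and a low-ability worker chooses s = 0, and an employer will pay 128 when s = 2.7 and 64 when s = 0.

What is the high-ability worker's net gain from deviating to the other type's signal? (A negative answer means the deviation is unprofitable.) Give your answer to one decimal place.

Playing s = 2.7 the high-ability worker receives 128 − 11.6 × 2.7 = 96.68.
Deviating to s = 0 yields 64 instead.
Gain from deviating: 64 − 96.68 = -32.68, i.e. -32.7 to one decimal place.
The gain is negative, so the high-ability type's incentive-compatibility constraint is satisfied.

-32.7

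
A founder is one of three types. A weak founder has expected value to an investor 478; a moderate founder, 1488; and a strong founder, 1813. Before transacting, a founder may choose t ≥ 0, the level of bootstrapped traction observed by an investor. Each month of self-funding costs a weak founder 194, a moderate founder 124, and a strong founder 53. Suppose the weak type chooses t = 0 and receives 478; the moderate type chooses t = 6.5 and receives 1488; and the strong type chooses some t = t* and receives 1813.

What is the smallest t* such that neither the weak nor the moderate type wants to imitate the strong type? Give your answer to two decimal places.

Weak type (on-path payoff 478) won't mimic when 478 ≥ 1813 − 194·t*, i.e. t* ≥ 6.88.
Moderate type (on-path payoff 1488 − 124×6.5 = 682) won't mimic when 682 ≥ 1813 − 124·t*, i.e. t* ≥ 9.12.
Both must hold, so t* = max(6.88, 9.12) = 9.12. The moderate type's constraint binds.

9.12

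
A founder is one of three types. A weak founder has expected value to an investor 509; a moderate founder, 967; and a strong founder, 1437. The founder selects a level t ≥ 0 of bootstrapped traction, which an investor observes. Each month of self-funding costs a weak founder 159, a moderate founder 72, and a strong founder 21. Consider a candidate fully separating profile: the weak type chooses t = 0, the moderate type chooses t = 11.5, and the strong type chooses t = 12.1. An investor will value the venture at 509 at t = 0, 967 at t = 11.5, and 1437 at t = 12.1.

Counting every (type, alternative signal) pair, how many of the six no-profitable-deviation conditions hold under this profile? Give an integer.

4

Weak (own payoff 509): to t=11.5 gives 967 − 159×11.5 = -861.5 → no gain ✓; to t=12.1 gives 1437 − 159×12.1 = -486.9 → no gain ✓.
Moderate (own payoff 967 − 72×11.5 = 139): to t=0 gives 509 → profitable ✗; to t=12.1 gives 1437 − 72×12.1 = 565.8 → profitable ✗.
Strong (own payoff 1437 − 21×12.1 = 1182.9): to t=0 gives 509 → no gain ✓; to t=11.5 gives 967 − 21×11.5 = 725.5 → no gain ✓.
4 of the 6 constraints hold; not an equilibrium.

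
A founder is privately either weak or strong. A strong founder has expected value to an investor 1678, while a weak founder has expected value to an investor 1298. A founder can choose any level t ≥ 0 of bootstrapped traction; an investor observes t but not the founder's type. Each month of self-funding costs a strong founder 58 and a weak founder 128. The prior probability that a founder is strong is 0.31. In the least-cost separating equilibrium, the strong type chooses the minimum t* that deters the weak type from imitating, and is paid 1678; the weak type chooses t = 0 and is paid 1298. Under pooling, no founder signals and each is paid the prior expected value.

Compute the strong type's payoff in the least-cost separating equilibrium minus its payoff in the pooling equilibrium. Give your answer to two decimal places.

90.01

Least-cost separating signal: t* solves 1298 = 1678 − 128·t*, so t* = (1678 − 1298)/128 ≈ 2.9688.
Strong type's separating payoff: 1678 − 58 × t* = 1678 − 58 × (1678 − 1298)/128 = 1678 − 22040/128 = 1505.8125.
Pooling payoff: 0.31 × 1678 + 0.69 × 1298 = 1415.8.
Difference: 1505.8125 − 1415.8 = 90.0125, i.e. 90.01 to two decimal places.
The strong type prefers to separate.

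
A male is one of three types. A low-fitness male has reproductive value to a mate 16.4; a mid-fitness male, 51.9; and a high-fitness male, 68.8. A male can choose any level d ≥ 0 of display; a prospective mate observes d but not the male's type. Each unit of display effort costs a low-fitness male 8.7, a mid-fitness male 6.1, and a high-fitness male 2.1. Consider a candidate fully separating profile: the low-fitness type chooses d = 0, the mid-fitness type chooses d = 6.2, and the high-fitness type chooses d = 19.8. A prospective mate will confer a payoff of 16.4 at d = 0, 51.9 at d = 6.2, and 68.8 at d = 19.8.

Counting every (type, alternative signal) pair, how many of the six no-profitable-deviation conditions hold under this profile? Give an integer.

4

High-fitness (own payoff 68.8 − 2.1×19.8 = 27.22): to d=0 gives 16.4 → no gain ✓; to d=6.2 gives 51.9 − 2.1×6.2 = 38.88 → profitable ✗.
Low-fitness (own payoff 16.4): to d=6.2 gives 51.9 − 8.7×6.2 = -2.04 → no gain ✓; to d=19.8 gives 68.8 − 8.7×19.8 = -103.46 → no gain ✓.
Mid-fitness (own payoff 51.9 − 6.1×6.2 = 14.08): to d=0 gives 16.4 → profitable ✗; to d=19.8 gives 68.8 − 6.1×19.8 = -51.98 → no gain ✓.
4 of the 6 constraints hold; not an equilibrium.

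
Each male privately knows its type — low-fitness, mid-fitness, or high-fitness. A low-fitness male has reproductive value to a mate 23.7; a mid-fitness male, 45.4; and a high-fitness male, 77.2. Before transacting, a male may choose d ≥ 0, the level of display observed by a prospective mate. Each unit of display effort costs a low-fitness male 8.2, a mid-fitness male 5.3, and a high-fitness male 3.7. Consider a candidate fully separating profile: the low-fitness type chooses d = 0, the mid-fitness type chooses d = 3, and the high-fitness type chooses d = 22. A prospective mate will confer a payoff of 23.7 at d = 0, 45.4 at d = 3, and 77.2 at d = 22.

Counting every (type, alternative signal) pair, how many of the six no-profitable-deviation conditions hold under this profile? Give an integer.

Mid-fitness (own payoff 45.4 − 5.3×3 = 29.5): to d=0 gives 23.7 → no gain ✓; to d=22 gives 77.2 − 5.3×22 = -39.4 → no gain ✓.
Low-fitness (own payoff 23.7): to d=3 gives 45.4 − 8.2×3 = 20.8 → no gain ✓; to d=22 gives 77.2 − 8.2×22 = -103.2 → no gain ✓.
High-fitness (own payoff 77.2 − 3.7×22 = -4.2): to d=0 gives 23.7 → profitable ✗; to d=3 gives 45.4 − 3.7×3 = 34.3 → profitable ✗.
4 of the 6 constraints hold; not an equilibrium.

4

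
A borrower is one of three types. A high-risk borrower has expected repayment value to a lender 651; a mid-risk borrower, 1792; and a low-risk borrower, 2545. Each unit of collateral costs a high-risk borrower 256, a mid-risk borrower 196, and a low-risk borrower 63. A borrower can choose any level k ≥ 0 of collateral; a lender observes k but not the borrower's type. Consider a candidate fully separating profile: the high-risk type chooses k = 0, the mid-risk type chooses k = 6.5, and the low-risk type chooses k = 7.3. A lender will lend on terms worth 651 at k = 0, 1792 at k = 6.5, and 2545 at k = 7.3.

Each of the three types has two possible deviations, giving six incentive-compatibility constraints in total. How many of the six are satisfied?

Mid-risk (own payoff 1792 − 196×6.5 = 518): to k=0 gives 651 → profitable ✗; to k=7.3 gives 2545 − 196×7.3 = 1114.2 → profitable ✗.
Low-risk (own payoff 2545 − 63×7.3 = 2085.1): to k=0 gives 651 → no gain ✓; to k=6.5 gives 1792 − 63×6.5 = 1382.5 → no gain ✓.
High-risk (own payoff 651): to k=6.5 gives 1792 − 256×6.5 = 128 → no gain ✓; to k=7.3 gives 2545 − 256×7.3 = 676.2 → profitable ✗.
3 of the 6 constraints hold; not an equilibrium.

3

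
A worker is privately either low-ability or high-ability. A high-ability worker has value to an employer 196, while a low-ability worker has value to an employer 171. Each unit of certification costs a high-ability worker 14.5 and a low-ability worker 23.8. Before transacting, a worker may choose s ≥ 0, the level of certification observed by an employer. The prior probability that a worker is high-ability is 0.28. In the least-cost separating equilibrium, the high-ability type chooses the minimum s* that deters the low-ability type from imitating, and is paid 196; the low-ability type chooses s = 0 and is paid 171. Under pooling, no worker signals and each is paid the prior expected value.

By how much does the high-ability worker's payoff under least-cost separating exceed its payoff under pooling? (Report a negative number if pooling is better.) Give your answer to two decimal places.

Least-cost separating signal: s* solves 171 = 196 − 23.8·s*, so s* = (196 − 171)/23.8 ≈ 1.0504.
High-ability type's separating payoff: 196 − 14.5 × s* = 196 − 14.5 × (196 − 171)/23.8 = 196 − 362.5/23.8 ≈ 180.7689.
Pooling payoff: 0.28 × 196 + 0.72 × 171 = 178.
Difference: 180.7689 − 178 = 2.7689, i.e. 2.77 to two decimal places.
The high-ability type prefers to separate.

2.77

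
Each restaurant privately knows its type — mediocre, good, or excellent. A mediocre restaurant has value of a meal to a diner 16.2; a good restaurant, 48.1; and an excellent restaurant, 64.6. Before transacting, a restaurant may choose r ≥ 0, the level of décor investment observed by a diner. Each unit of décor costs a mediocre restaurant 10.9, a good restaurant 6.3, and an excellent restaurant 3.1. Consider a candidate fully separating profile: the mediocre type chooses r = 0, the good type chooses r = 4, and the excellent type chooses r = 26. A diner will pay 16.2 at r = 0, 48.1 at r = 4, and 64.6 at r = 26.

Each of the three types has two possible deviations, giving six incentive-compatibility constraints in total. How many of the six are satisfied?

Mediocre (own payoff 16.2): to r=4 gives 48.1 − 10.9×4 = 4.5 → no gain ✓; to r=26 gives 64.6 − 10.9×26 = -218.8 → no gain ✓.
Excellent (own payoff 64.6 − 3.1×26 = -16): to r=0 gives 16.2 → profitable ✗; to r=4 gives 48.1 − 3.1×4 = 35.7 → profitable ✗.
Good (own payoff 48.1 − 6.3×4 = 22.9): to r=0 gives 16.2 → no gain ✓; to r=26 gives 64.6 − 6.3×26 = -99.2 → no gain ✓.
4 of the 6 constraints hold; not an equilibrium.

4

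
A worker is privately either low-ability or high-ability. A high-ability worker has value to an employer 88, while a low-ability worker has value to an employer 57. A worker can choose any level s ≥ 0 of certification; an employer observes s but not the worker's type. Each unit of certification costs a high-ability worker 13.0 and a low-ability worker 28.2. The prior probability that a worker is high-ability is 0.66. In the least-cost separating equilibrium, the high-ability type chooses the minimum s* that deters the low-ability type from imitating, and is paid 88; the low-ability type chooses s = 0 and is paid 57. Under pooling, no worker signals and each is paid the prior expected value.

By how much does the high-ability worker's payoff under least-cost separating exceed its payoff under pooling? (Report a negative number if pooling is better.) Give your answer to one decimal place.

Least-cost separating signal: s* solves 57 = 88 − 28.2·s*, so s* = (88 − 57)/28.2 ≈ 1.0993.
High-ability type's separating payoff: 88 − 13.0 × s* = 88 − 13.0 × (88 − 57)/28.2 = 88 − 403/28.2 ≈ 73.709.
Pooling payoff: 0.66 × 88 + 0.34 × 57 = 77.46.
Difference: 73.709 − 77.46 = -3.751, i.e. -3.8 to one decimal place.
The high-ability type would prefer the pooling outcome.

-3.8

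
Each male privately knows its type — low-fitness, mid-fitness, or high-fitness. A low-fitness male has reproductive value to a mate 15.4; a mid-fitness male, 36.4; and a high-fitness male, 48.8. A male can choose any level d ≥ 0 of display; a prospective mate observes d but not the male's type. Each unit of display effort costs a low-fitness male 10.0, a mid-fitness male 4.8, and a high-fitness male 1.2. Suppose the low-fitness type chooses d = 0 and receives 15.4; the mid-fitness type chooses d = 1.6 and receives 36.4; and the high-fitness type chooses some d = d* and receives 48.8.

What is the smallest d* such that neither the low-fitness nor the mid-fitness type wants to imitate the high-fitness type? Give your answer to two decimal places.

Mid-fitness type (on-path payoff 36.4 − 4.8×1.6 = 28.72) won't mimic when 28.72 ≥ 48.8 − 4.8·d*, i.e. d* ≥ 4.18.
Low-fitness type (on-path payoff 15.4) won't mimic when 15.4 ≥ 48.8 − 10.0·d*, i.e. d* ≥ 3.34.
Both must hold, so d* = max(3.34, 4.18) = 4.18. The mid-fitness type's constraint binds.

4.18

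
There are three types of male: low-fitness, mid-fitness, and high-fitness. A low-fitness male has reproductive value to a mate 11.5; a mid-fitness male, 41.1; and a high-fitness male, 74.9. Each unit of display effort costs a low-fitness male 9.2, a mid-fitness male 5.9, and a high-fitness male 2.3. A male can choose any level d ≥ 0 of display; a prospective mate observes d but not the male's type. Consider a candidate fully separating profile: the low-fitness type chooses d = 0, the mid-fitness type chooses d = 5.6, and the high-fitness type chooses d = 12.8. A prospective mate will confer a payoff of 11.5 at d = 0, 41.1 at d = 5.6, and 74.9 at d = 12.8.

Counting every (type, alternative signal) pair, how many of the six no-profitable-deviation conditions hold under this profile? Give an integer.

5

Mid-fitness (own payoff 41.1 − 5.9×5.6 = 8.06): to d=0 gives 11.5 → profitable ✗; to d=12.8 gives 74.9 − 5.9×12.8 = -0.62 → no gain ✓.
Low-fitness (own payoff 11.5): to d=5.6 gives 41.1 − 9.2×5.6 = -10.42 → no gain ✓; to d=12.8 gives 74.9 − 9.2×12.8 = -42.86 → no gain ✓.
High-fitness (own payoff 74.9 − 2.3×12.8 = 45.46): to d=0 gives 11.5 → no gain ✓; to d=5.6 gives 41.1 − 2.3×5.6 = 28.22 → no gain ✓.
5 of the 6 constraints hold; not an equilibrium.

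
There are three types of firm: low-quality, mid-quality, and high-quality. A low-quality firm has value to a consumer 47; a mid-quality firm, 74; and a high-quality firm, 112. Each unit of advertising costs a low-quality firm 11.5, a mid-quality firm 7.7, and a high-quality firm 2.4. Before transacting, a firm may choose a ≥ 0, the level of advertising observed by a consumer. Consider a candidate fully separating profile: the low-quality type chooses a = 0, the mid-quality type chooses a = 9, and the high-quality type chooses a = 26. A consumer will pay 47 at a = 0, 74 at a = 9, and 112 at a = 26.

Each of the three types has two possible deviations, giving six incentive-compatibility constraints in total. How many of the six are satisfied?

4

Low-quality (own payoff 47): to a=9 gives 74 − 11.5×9 = -29.5 → no gain ✓; to a=26 gives 112 − 11.5×26 = -187 → no gain ✓.
High-quality (own payoff 112 − 2.4×26 = 49.6): to a=0 gives 47 → no gain ✓; to a=9 gives 74 − 2.4×9 = 52.4 → profitable ✗.
Mid-quality (own payoff 74 − 7.7×9 = 4.7): to a=0 gives 47 → profitable ✗; to a=26 gives 112 − 7.7×26 = -88.2 → no gain ✓.
4 of the 6 constraints hold; not an equilibrium.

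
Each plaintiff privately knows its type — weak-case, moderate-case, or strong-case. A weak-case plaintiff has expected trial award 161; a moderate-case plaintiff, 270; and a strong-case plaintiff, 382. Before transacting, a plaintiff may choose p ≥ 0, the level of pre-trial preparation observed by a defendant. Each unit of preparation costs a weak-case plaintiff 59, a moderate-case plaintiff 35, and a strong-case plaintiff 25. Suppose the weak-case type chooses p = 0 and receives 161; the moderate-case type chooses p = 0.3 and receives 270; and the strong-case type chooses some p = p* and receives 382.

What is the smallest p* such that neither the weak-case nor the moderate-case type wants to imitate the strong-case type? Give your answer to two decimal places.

Weak-case type (on-path payoff 161) won't mimic when 161 ≥ 382 − 59·p*, i.e. p* ≥ 3.75.
Moderate-case type (on-path payoff 270 − 35×0.3 = 259.5) won't mimic when 259.5 ≥ 382 − 35·p*, i.e. p* ≥ 3.50.
Both must hold, so p* = max(3.75, 3.50) = 3.75. The weak-case type's constraint binds.

3.75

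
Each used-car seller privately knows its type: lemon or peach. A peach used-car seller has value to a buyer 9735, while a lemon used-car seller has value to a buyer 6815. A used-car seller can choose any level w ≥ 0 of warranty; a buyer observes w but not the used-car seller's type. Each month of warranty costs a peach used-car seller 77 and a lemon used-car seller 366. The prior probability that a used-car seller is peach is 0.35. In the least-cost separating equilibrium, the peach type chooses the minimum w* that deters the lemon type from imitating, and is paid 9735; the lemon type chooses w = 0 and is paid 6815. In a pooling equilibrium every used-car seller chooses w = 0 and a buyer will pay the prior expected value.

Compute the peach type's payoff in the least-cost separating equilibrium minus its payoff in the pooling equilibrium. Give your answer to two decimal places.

Least-cost separating signal: w* solves 6815 = 9735 − 366·w*, so w* = (9735 − 6815)/366 ≈ 7.9781.
Peach type's separating payoff: 9735 − 77 × w* = 9735 − 77 × (9735 − 6815)/366 = 9735 − 224840/366 ≈ 9120.6831.
Pooling payoff: 0.35 × 9735 + 0.65 × 6815 = 7837.
Difference: 9120.6831 − 7837 = 1283.6831, i.e. 1283.68 to two decimal places.
The peach type prefers to separate.

1283.68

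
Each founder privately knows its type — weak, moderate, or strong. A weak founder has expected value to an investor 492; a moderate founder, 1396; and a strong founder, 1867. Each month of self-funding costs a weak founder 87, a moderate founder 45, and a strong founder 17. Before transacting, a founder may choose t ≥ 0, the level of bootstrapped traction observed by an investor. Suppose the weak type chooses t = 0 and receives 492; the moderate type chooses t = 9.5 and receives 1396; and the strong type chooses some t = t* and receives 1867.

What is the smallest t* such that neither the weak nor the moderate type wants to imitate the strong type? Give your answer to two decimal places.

Moderate type (on-path payoff 1396 − 45×9.5 = 968.5) won't mimic when 968.5 ≥ 1867 − 45·t*, i.e. t* ≥ 19.97.
Weak type (on-path payoff 492) won't mimic when 492 ≥ 1867 − 87·t*, i.e. t* ≥ 15.80.
Both must hold, so t* = max(15.80, 19.97) = 19.97. The moderate type's constraint binds.

19.97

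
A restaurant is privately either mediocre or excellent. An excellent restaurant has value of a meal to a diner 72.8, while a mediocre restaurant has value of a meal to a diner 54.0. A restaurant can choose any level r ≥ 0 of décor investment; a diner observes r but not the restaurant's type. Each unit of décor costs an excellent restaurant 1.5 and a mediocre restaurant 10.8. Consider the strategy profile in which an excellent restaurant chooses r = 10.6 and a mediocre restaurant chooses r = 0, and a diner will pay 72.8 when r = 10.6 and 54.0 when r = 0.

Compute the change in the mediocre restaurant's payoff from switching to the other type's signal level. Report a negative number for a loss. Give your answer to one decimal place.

-95.7

Playing r = 0 the mediocre restaurant receives 54.0.
Deviating to r = 10.6 brings payment 72.8 at cost 10.8 × 10.6 = 114.48, netting -41.68.
Gain from deviating: -41.68 − 54.0 = -95.68, i.e. -95.7 to one decimal place.
The gain is negative, so the mediocre type's incentive-compatibility constraint is satisfied.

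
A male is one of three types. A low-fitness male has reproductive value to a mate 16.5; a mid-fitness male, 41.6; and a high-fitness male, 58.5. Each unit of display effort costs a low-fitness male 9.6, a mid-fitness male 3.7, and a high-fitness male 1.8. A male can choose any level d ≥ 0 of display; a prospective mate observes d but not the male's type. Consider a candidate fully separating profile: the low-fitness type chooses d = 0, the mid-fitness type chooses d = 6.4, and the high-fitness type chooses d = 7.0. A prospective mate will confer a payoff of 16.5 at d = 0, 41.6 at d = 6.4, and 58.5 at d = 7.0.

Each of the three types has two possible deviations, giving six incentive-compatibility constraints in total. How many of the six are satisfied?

Mid-fitness (own payoff 41.6 − 3.7×6.4 = 17.92): to d=0 gives 16.5 → no gain ✓; to d=7.0 gives 58.5 − 3.7×7.0 = 32.6 → profitable ✗.
High-fitness (own payoff 58.5 − 1.8×7.0 = 45.9): to d=0 gives 16.5 → no gain ✓; to d=6.4 gives 41.6 − 1.8×6.4 = 30.08 → no gain ✓.
Low-fitness (own payoff 16.5): to d=6.4 gives 41.6 − 9.6×6.4 = -19.84 → no gain ✓; to d=7.0 gives 58.5 − 9.6×7.0 = -8.7 → no gain ✓.
5 of the 6 constraints hold; not an equilibrium.

5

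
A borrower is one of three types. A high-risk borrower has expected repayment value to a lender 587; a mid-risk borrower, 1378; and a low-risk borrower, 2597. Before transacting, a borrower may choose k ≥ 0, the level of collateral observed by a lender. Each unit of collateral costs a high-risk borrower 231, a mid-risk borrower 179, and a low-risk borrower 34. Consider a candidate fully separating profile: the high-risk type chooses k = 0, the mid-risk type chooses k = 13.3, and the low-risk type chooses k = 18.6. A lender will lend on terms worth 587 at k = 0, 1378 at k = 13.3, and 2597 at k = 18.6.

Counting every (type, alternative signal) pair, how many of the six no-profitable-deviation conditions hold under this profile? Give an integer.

4

High-risk (own payoff 587): to k=13.3 gives 1378 − 231×13.3 = -1694.3 → no gain ✓; to k=18.6 gives 2597 − 231×18.6 = -1699.6 → no gain ✓.
Low-risk (own payoff 2597 − 34×18.6 = 1964.6): to k=0 gives 587 → no gain ✓; to k=13.3 gives 1378 − 34×13.3 = 925.8 → no gain ✓.
Mid-risk (own payoff 1378 − 179×13.3 = -1002.7): to k=0 gives 587 → profitable ✗; to k=18.6 gives 2597 − 179×18.6 = -732.4 → profitable ✗.
4 of the 6 constraints hold; not an equilibrium.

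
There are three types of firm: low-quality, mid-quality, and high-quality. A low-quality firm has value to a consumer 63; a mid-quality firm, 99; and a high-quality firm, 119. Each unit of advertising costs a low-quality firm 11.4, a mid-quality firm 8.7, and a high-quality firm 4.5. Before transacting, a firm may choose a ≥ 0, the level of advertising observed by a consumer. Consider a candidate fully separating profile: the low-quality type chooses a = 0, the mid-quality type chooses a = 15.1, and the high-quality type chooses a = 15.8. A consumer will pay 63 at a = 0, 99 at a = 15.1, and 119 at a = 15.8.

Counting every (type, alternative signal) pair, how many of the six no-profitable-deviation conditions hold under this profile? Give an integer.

3

Low-quality (own payoff 63): to a=15.1 gives 99 − 11.4×15.1 = -73.14 → no gain ✓; to a=15.8 gives 119 − 11.4×15.8 = -61.12 → no gain ✓.
High-quality (own payoff 119 − 4.5×15.8 = 47.9): to a=0 gives 63 → profitable ✗; to a=15.1 gives 99 − 4.5×15.1 = 31.05 → no gain ✓.
Mid-quality (own payoff 99 − 8.7×15.1 = -32.37): to a=0 gives 63 → profitable ✗; to a=15.8 gives 119 − 8.7×15.8 = -18.46 → profitable ✗.
3 of the 6 constraints hold; not an equilibrium.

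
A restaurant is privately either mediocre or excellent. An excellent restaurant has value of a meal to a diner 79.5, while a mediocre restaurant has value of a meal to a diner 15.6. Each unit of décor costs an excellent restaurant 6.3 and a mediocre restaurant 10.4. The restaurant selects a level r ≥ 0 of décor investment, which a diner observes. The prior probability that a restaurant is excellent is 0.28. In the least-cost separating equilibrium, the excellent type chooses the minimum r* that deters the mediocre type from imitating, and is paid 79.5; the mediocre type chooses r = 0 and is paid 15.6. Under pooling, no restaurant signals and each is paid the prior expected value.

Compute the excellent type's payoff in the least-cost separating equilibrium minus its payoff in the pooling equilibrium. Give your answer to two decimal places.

Least-cost separating signal: r* solves 15.6 = 79.5 − 10.4·r*, so r* = (79.5 − 15.6)/10.4 ≈ 6.1442.
Excellent type's separating payoff: 79.5 − 6.3 × r* = 79.5 − 6.3 × (79.5 − 15.6)/10.4 = 79.5 − 402.57/10.4 ≈ 40.7913.
Pooling payoff: 0.28 × 79.5 + 0.72 × 15.6 = 33.492.
Difference: 40.7913 − 33.492 = 7.2993, i.e. 7.30 to two decimal places.
The excellent type prefers to separate.

7.30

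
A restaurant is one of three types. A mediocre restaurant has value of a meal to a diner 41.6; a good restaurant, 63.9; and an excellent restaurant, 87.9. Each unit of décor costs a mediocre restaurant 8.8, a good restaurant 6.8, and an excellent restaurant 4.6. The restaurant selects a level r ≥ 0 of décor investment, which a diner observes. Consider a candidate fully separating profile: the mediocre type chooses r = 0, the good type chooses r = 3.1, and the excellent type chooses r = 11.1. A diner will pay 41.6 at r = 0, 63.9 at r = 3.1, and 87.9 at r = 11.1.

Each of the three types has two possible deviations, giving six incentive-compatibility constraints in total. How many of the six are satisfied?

4

Mediocre (own payoff 41.6): to r=3.1 gives 63.9 − 8.8×3.1 = 36.62 → no gain ✓; to r=11.1 gives 87.9 − 8.8×11.1 = -9.78 → no gain ✓.
Excellent (own payoff 87.9 − 4.6×11.1 = 36.84): to r=0 gives 41.6 → profitable ✗; to r=3.1 gives 63.9 − 4.6×3.1 = 49.64 → profitable ✗.
Good (own payoff 63.9 − 6.8×3.1 = 42.82): to r=0 gives 41.6 → no gain ✓; to r=11.1 gives 87.9 − 6.8×11.1 = 12.42 → no gain ✓.
4 of the 6 constraints hold; not an equilibrium.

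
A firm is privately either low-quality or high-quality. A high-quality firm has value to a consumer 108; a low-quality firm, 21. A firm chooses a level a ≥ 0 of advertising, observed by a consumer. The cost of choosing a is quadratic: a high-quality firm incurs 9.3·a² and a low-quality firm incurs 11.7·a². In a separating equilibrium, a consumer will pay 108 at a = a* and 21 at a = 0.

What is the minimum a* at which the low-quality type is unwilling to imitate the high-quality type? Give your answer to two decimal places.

2.73

The low-quality type at a = 0 receives 21; imitating at a* yields 108 − 11.7·a*².
Indifference: 21 = 108 − 11.7·a*², so a*² = (108 − 21) / 11.7 ≈ 7.4359.
a* = √7.4359 ≈ 2.73.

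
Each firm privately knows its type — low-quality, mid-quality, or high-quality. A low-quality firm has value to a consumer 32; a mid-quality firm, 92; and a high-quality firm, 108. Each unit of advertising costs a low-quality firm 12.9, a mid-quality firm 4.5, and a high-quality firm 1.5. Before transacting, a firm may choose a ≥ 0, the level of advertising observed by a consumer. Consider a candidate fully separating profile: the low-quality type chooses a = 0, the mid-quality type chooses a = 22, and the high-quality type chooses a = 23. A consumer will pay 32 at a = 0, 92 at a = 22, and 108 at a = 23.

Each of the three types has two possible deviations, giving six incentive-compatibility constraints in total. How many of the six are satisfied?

4

Low-quality (own payoff 32): to a=22 gives 92 − 12.9×22 = -191.8 → no gain ✓; to a=23 gives 108 − 12.9×23 = -188.7 → no gain ✓.
Mid-quality (own payoff 92 − 4.5×22 = -7): to a=0 gives 32 → profitable ✗; to a=23 gives 108 − 4.5×23 = 4.5 → profitable ✗.
High-quality (own payoff 108 − 1.5×23 = 73.5): to a=0 gives 32 → no gain ✓; to a=22 gives 92 − 1.5×22 = 59 → no gain ✓.
4 of the 6 constraints hold; not an equilibrium.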